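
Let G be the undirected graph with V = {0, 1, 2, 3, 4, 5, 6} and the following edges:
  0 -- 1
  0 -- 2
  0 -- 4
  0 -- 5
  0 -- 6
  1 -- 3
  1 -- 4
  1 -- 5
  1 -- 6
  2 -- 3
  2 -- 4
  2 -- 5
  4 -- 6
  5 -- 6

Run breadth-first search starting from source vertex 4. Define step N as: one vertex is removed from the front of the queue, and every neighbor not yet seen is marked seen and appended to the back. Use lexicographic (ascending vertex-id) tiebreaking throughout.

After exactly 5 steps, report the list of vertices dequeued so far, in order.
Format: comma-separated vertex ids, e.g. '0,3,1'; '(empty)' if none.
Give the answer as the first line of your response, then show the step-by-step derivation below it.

4,0,1,2,6

step 1: dequeue 4; queue=[0,1,2,6]; order=4
step 2: dequeue 0; queue=[1,2,6,5]; order=4,0
step 3: dequeue 1; queue=[2,6,5,3]; order=4,0,1
step 4: dequeue 2; queue=[6,5,3]; order=4,0,1,2
step 5: dequeue 6; queue=[5,3]; order=4,0,1,2,6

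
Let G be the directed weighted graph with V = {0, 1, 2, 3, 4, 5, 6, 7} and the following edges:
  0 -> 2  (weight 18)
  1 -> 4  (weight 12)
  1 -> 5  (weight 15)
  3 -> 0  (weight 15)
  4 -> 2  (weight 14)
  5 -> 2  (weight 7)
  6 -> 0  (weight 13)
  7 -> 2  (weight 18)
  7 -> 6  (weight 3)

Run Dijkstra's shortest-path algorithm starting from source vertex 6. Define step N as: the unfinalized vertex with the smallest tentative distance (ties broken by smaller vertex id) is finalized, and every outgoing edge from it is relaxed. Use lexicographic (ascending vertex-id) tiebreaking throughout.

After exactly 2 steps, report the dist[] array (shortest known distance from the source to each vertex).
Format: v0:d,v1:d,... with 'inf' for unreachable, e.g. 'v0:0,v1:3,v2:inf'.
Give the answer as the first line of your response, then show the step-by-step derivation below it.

v0:13,v1:inf,v2:31,v3:inf,v4:inf,v5:inf,v6:0,v7:inf

step 1: dist = v0:13,v1:inf,v2:inf,v3:inf,v4:inf,v5:inf,v6:0,v7:inf
step 2: dist = v0:13,v1:inf,v2:31,v3:inf,v4:inf,v5:inf,v6:0,v7:inf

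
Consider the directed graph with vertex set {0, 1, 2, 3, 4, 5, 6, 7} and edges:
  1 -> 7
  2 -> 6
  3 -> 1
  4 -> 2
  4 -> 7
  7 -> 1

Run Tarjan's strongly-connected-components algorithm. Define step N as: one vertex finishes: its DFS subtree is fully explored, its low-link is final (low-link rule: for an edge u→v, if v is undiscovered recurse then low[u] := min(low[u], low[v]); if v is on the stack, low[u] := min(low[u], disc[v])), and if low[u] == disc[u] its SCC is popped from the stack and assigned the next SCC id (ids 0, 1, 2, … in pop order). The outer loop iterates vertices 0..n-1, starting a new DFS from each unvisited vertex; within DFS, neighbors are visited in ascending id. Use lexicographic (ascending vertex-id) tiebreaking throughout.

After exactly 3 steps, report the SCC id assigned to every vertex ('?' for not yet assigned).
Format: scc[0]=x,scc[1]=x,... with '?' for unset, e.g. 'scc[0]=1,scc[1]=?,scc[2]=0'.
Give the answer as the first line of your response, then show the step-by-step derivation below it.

scc[0]=0,scc[1]=1,scc[2]=?,scc[3]=?,scc[4]=?,scc[5]=?,scc[6]=?,scc[7]=1

step 1: low=(low[0]=0,low[1]=?,low[2]=?,low[3]=?,low[4]=?,low[5]=?,low[6]=?,low[7]=?); scc=(scc[0]=0,scc[1]=?,scc[2]=?,scc[3]=?,scc[4]=?,scc[5]=?,scc[6]=?,scc[7]=?)
step 2: low=(low[0]=0,low[1]=1,low[2]=?,low[3]=?,low[4]=?,low[5]=?,low[6]=?,low[7]=1); scc=(scc[0]=0,scc[1]=?,scc[2]=?,scc[3]=?,scc[4]=?,scc[5]=?,scc[6]=?,scc[7]=?)
step 3: low=(low[0]=0,low[1]=1,low[2]=?,low[3]=?,low[4]=?,low[5]=?,low[6]=?,low[7]=1); scc=(scc[0]=0,scc[1]=1,scc[2]=?,scc[3]=?,scc[4]=?,scc[5]=?,scc[6]=?,scc[7]=1)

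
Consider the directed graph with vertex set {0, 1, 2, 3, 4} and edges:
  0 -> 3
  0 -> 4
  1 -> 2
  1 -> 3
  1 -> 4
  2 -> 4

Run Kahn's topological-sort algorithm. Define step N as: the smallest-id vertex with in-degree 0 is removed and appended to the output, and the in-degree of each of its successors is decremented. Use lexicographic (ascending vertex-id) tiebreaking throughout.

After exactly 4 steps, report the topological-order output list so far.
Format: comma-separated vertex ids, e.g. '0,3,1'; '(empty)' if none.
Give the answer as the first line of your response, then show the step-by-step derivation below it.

0,1,2,3

step 1: output 0; order=[0]; indeg=(0,0,1,1,2)
step 2: output 1; order=[0,1]; indeg=(0,0,0,0,1)
step 3: output 2; order=[0,1,2]; indeg=(0,0,0,0,0)
step 4: output 3; order=[0,1,2,3]; indeg=(0,0,0,0,0)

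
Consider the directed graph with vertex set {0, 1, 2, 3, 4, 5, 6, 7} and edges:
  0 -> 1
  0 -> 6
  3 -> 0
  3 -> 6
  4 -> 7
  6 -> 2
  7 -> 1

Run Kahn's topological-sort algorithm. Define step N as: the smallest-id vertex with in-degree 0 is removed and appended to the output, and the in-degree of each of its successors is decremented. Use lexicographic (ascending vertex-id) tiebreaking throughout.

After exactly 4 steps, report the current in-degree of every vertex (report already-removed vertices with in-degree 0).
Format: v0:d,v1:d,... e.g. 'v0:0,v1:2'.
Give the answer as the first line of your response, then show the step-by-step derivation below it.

v0:0,v1:1,v2:1,v3:0,v4:0,v5:0,v6:0,v7:0

step 1: output 3; order=[3]; indeg=(0,2,1,0,0,0,1,1)
step 2: output 0; order=[3,0]; indeg=(0,1,1,0,0,0,0,1)
step 3: output 4; order=[3,0,4]; indeg=(0,1,1,0,0,0,0,0)
step 4: output 5; order=[3,0,4,5]; indeg=(0,1,1,0,0,0,0,0)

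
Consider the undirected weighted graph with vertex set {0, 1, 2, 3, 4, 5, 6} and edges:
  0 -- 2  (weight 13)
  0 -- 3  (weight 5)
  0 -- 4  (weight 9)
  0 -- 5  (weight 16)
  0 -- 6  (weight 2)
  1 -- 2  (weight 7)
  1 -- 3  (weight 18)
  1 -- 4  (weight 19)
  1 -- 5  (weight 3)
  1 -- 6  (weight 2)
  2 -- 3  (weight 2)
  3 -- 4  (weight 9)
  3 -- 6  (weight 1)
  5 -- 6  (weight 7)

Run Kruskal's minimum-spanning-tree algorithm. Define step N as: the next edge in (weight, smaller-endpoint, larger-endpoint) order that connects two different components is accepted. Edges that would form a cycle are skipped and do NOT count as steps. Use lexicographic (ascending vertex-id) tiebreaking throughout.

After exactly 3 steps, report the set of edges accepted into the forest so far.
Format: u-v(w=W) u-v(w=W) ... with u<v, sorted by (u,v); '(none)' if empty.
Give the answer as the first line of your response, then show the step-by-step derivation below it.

0-6(w=2) 1-6(w=2) 3-6(w=1)

step 1: add edge 3-6 (w=1); MST = {3-6(w=1)}
step 2: add edge 0-6 (w=2); MST = {0-6(w=2) 3-6(w=1)}
step 3: add edge 1-6 (w=2); MST = {0-6(w=2) 1-6(w=2) 3-6(w=1)}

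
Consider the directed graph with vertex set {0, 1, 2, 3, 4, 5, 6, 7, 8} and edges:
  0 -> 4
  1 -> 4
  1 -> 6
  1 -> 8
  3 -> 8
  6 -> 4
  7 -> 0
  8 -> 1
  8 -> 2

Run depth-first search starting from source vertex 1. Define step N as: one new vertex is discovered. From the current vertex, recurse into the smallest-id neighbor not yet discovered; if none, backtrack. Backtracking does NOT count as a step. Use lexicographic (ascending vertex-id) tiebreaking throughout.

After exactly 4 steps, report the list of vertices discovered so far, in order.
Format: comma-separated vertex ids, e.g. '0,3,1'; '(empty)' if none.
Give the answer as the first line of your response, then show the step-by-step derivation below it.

1,4,6,8

step 1: discover 1; path=1; order=1
step 2: discover 4; path=1>4; order=1,4
step 3: discover 6; path=1>6; order=1,4,6
step 4: discover 8; path=1>8; order=1,4,6,8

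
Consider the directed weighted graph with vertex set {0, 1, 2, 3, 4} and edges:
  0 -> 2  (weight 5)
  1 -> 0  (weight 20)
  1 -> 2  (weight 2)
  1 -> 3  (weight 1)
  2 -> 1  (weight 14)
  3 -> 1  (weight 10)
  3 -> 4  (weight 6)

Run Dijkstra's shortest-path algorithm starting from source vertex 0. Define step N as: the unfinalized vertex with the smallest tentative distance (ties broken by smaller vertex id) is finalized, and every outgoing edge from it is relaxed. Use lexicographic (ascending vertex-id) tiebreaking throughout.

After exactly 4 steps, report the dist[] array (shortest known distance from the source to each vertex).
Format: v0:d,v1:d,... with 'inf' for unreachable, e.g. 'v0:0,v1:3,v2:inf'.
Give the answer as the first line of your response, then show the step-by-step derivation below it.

v0:0,v1:19,v2:5,v3:20,v4:26

step 1: dist = v0:0,v1:inf,v2:5,v3:inf,v4:inf
step 2: dist = v0:0,v1:19,v2:5,v3:inf,v4:inf
step 3: dist = v0:0,v1:19,v2:5,v3:20,v4:inf
step 4: dist = v0:0,v1:19,v2:5,v3:20,v4:26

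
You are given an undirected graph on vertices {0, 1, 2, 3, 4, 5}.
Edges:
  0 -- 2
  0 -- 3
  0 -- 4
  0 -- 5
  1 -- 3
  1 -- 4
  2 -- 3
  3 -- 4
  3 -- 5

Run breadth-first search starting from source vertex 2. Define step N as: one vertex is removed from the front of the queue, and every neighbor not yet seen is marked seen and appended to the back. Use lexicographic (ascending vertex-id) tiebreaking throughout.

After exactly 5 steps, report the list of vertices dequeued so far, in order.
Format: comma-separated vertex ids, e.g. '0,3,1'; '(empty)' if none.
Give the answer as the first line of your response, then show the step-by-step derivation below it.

2,0,3,4,5

step 1: dequeue 2; queue=[0,3]; order=2
step 2: dequeue 0; queue=[3,4,5]; order=2,0
step 3: dequeue 3; queue=[4,5,1]; order=2,0,3
step 4: dequeue 4; queue=[5,1]; order=2,0,3,4
step 5: dequeue 5; queue=[1]; order=2,0,3,4,5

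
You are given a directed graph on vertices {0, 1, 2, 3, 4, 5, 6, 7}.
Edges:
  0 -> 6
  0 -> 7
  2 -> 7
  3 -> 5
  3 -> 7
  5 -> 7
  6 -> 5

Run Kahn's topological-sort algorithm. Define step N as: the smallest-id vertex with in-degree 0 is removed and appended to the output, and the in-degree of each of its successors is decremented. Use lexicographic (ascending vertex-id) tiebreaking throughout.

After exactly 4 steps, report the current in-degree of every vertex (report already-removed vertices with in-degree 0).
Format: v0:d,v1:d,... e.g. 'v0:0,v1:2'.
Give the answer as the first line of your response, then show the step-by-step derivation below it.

v0:0,v1:0,v2:0,v3:0,v4:0,v5:1,v6:0,v7:1

step 1: output 0; order=[0]; indeg=(0,0,0,0,0,2,0,3)
step 2: output 1; order=[0,1]; indeg=(0,0,0,0,0,2,0,3)
step 3: output 2; order=[0,1,2]; indeg=(0,0,0,0,0,2,0,2)
step 4: output 3; order=[0,1,2,3]; indeg=(0,0,0,0,0,1,0,1)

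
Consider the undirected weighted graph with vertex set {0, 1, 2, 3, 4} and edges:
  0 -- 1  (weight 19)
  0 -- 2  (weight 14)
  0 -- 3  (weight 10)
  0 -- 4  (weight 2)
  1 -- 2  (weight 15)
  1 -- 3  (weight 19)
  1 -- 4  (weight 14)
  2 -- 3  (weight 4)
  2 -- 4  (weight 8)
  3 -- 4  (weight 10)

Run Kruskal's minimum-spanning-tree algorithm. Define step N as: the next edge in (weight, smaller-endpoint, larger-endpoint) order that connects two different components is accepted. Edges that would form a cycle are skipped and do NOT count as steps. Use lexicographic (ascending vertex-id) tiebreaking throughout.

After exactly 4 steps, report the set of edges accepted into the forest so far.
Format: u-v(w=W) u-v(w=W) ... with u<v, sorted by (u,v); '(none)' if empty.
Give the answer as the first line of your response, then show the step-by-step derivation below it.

0-4(w=2) 1-4(w=14) 2-3(w=4) 2-4(w=8)

step 1: add edge 0-4 (w=2); MST = {0-4(w=2)}
step 2: add edge 2-3 (w=4); MST = {0-4(w=2) 2-3(w=4)}
step 3: add edge 2-4 (w=8); MST = {0-4(w=2) 2-3(w=4) 2-4(w=8)}
step 4: add edge 1-4 (w=14); MST = {0-4(w=2) 1-4(w=14) 2-3(w=4) 2-4(w=8)}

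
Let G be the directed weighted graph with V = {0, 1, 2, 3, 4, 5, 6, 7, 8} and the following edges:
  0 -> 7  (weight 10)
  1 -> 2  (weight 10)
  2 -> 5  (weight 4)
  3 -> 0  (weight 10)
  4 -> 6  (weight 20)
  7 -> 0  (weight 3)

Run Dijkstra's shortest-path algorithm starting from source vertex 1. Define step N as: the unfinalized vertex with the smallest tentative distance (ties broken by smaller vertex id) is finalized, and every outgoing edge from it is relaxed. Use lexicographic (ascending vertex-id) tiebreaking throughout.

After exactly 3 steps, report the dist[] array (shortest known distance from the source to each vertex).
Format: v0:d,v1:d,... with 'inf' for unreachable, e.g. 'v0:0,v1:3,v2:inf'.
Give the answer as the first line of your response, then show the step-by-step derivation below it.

v0:inf,v1:0,v2:10,v3:inf,v4:inf,v5:14,v6:inf,v7:inf,v8:inf

step 1: dist = v0:inf,v1:0,v2:10,v3:inf,v4:inf,v5:inf,v6:inf,v7:inf,v8:inf
step 2: dist = v0:inf,v1:0,v2:10,v3:inf,v4:inf,v5:14,v6:inf,v7:inf,v8:inf
step 3: dist = v0:inf,v1:0,v2:10,v3:inf,v4:inf,v5:14,v6:inf,v7:inf,v8:inf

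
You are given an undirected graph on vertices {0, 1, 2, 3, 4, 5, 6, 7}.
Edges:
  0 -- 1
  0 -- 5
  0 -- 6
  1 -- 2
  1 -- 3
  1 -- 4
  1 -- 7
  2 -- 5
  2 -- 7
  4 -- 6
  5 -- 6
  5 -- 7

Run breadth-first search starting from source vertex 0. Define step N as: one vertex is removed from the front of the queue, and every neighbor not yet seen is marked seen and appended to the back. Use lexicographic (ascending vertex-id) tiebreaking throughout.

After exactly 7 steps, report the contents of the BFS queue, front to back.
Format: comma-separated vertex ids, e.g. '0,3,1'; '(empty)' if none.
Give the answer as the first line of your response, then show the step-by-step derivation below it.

7

step 1: dequeue 0; queue=[1,5,6]; order=0
step 2: dequeue 1; queue=[5,6,2,3,4,7]; order=0,1
step 3: dequeue 5; queue=[6,2,3,4,7]; order=0,1,5
step 4: dequeue 6; queue=[2,3,4,7]; order=0,1,5,6
step 5: dequeue 2; queue=[3,4,7]; order=0,1,5,6,2
step 6: dequeue 3; queue=[4,7]; order=0,1,5,6,2,3
step 7: dequeue 4; queue=[7]; order=0,1,5,6,2,3,4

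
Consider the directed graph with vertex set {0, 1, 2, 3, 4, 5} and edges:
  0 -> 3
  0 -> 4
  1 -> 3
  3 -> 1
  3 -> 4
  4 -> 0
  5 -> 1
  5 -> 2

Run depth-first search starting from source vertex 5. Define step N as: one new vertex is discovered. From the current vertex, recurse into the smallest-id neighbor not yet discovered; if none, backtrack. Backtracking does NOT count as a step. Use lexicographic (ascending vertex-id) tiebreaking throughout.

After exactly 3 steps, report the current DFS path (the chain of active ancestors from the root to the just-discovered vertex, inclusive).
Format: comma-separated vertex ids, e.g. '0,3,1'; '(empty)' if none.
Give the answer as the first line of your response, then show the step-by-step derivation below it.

5,1,3

step 1: discover 5; path=5; order=5
step 2: discover 1; path=5>1; order=5,1
step 3: discover 3; path=5>1>3; order=5,1,3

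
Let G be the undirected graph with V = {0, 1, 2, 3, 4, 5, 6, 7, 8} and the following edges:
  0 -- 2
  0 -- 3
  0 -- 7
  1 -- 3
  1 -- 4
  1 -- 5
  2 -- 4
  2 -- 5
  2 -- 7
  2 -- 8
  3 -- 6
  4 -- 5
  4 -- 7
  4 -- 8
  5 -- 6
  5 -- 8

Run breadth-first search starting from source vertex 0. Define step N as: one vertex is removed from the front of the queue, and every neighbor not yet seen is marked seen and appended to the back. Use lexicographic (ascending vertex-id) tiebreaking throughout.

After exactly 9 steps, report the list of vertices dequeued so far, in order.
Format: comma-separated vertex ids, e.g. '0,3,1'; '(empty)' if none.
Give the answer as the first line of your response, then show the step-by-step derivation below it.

0,2,3,7,4,5,8,1,6

step 1: dequeue 0; queue=[2,3,7]; order=0
step 2: dequeue 2; queue=[3,7,4,5,8]; order=0,2
step 3: dequeue 3; queue=[7,4,5,8,1,6]; order=0,2,3
step 4: dequeue 7; queue=[4,5,8,1,6]; order=0,2,3,7
step 5: dequeue 4; queue=[5,8,1,6]; order=0,2,3,7,4
step 6: dequeue 5; queue=[8,1,6]; order=0,2,3,7,4,5
step 7: dequeue 8; queue=[1,6]; order=0,2,3,7,4,5,8
step 8: dequeue 1; queue=[6]; order=0,2,3,7,4,5,8,1
step 9: dequeue 6; queue=[(empty)]; order=0,2,3,7,4,5,8,1,6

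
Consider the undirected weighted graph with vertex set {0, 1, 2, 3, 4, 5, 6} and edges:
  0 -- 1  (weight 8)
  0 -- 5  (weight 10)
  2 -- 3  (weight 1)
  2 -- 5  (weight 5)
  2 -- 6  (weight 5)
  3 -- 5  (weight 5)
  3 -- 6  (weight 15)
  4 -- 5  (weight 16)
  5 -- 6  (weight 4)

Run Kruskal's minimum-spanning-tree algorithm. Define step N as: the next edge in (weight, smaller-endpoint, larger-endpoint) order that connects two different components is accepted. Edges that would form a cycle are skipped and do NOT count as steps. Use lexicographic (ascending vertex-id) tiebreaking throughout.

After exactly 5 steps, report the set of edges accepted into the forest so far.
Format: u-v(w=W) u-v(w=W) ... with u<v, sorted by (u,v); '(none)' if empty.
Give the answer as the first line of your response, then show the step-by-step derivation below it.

0-1(w=8) 0-5(w=10) 2-3(w=1) 2-5(w=5) 5-6(w=4)

step 1: add edge 2-3 (w=1); MST = {2-3(w=1)}
step 2: add edge 5-6 (w=4); MST = {2-3(w=1) 5-6(w=4)}
step 3: add edge 2-5 (w=5); MST = {2-3(w=1) 2-5(w=5) 5-6(w=4)}
step 4: add edge 0-1 (w=8); MST = {0-1(w=8) 2-3(w=1) 2-5(w=5) 5-6(w=4)}
step 5: add edge 0-5 (w=10); MST = {0-1(w=8) 0-5(w=10) 2-3(w=1) 2-5(w=5) 5-6(w=4)}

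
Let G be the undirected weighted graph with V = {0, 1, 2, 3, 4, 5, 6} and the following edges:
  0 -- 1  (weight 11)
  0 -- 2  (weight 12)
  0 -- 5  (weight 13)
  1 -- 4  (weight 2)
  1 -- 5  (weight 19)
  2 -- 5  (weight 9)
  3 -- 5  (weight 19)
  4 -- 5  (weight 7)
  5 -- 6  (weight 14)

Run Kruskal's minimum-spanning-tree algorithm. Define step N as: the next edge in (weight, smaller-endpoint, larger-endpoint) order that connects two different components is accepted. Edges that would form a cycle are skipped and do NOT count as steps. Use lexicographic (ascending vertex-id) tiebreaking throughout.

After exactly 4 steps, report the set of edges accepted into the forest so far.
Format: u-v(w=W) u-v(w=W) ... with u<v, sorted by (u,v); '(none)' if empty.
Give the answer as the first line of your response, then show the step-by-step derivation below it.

0-1(w=11) 1-4(w=2) 2-5(w=9) 4-5(w=7)

step 1: add edge 1-4 (w=2); MST = {1-4(w=2)}
step 2: add edge 4-5 (w=7); MST = {1-4(w=2) 4-5(w=7)}
step 3: add edge 2-5 (w=9); MST = {1-4(w=2) 2-5(w=9) 4-5(w=7)}
step 4: add edge 0-1 (w=11); MST = {0-1(w=11) 1-4(w=2) 2-5(w=9) 4-5(w=7)}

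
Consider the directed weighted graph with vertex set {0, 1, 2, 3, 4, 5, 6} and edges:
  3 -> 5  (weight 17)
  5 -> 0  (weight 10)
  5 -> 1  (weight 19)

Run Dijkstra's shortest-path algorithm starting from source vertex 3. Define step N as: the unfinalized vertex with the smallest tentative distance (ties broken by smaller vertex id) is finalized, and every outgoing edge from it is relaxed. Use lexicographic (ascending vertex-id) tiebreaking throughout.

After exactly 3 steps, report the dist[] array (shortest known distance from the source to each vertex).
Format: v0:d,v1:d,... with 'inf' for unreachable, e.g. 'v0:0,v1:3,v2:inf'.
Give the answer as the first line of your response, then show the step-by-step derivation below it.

v0:27,v1:36,v2:inf,v3:0,v4:inf,v5:17,v6:inf

step 1: dist = v0:inf,v1:inf,v2:inf,v3:0,v4:inf,v5:17,v6:inf
step 2: dist = v0:27,v1:36,v2:inf,v3:0,v4:inf,v5:17,v6:inf
step 3: dist = v0:27,v1:36,v2:inf,v3:0,v4:inf,v5:17,v6:inf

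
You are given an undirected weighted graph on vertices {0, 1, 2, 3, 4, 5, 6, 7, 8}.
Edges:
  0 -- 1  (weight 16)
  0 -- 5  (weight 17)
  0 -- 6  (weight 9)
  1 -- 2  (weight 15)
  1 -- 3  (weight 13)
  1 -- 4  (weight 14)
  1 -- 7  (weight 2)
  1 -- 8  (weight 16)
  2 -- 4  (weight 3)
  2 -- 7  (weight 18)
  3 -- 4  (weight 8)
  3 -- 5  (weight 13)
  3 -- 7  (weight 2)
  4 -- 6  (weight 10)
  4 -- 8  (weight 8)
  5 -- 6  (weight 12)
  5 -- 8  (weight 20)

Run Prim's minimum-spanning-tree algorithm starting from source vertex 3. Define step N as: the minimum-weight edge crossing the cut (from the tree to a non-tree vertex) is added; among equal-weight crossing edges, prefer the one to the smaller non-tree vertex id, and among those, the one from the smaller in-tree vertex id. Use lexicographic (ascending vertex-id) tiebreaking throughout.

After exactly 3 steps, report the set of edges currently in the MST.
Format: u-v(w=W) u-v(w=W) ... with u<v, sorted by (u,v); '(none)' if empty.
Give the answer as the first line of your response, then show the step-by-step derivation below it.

1-7(w=2) 3-4(w=8) 3-7(w=2)

step 1: add edge 3-7 (w=2); MST = {3-7(w=2)}
step 2: add edge 1-7 (w=2); MST = {1-7(w=2) 3-7(w=2)}
step 3: add edge 3-4 (w=8); MST = {1-7(w=2) 3-4(w=8) 3-7(w=2)}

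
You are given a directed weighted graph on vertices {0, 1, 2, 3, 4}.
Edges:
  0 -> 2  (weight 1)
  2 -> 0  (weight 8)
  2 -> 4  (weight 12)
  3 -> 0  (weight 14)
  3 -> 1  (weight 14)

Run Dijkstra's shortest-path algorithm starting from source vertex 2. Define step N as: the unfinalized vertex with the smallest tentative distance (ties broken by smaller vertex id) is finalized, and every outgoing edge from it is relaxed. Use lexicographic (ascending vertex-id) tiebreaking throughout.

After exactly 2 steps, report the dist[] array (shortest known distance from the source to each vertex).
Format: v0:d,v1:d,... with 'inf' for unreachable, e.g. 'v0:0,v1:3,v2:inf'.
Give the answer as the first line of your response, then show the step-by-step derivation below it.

v0:8,v1:inf,v2:0,v3:inf,v4:12

step 1: dist = v0:8,v1:inf,v2:0,v3:inf,v4:12
step 2: dist = v0:8,v1:inf,v2:0,v3:inf,v4:12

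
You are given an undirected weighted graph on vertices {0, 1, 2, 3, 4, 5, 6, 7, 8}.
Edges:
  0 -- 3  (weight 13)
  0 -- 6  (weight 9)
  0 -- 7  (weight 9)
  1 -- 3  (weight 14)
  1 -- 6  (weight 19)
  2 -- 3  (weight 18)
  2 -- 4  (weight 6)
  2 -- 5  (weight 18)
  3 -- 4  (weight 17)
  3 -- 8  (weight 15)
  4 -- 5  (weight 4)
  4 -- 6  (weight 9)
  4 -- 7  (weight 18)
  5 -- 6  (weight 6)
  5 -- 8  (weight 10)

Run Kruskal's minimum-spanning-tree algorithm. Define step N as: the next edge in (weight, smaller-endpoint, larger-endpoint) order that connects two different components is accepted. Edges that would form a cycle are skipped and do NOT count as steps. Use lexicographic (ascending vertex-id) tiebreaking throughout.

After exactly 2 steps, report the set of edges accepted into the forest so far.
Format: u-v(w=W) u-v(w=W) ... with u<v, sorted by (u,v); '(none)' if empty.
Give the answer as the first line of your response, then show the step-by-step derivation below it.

2-4(w=6) 4-5(w=4)

step 1: add edge 4-5 (w=4); MST = {4-5(w=4)}
step 2: add edge 2-4 (w=6); MST = {2-4(w=6) 4-5(w=4)}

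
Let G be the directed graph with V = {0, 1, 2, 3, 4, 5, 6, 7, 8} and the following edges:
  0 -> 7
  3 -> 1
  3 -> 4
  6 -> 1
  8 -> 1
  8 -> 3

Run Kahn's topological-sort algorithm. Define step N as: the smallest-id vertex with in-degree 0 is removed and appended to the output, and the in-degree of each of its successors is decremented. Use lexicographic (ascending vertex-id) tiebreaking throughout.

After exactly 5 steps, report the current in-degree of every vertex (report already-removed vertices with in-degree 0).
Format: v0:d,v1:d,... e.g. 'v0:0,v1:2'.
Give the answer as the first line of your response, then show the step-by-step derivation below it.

v0:0,v1:2,v2:0,v3:1,v4:1,v5:0,v6:0,v7:0,v8:0

step 1: output 0; order=[0]; indeg=(0,3,0,1,1,0,0,0,0)
step 2: output 2; order=[0,2]; indeg=(0,3,0,1,1,0,0,0,0)
step 3: output 5; order=[0,2,5]; indeg=(0,3,0,1,1,0,0,0,0)
step 4: output 6; order=[0,2,5,6]; indeg=(0,2,0,1,1,0,0,0,0)
step 5: output 7; order=[0,2,5,6,7]; indeg=(0,2,0,1,1,0,0,0,0)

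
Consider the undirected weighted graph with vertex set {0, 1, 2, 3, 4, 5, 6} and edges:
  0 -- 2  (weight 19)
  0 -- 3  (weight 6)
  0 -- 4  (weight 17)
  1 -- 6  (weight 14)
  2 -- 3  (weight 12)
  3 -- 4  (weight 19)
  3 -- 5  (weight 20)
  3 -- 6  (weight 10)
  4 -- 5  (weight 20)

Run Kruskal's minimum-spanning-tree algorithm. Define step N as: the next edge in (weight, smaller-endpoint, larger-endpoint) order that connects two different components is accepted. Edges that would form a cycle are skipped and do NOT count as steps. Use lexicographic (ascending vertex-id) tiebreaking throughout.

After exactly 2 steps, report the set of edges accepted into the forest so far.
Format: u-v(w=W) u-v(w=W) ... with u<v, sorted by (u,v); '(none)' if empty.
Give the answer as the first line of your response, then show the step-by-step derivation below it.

0-3(w=6) 3-6(w=10)

step 1: add edge 0-3 (w=6); MST = {0-3(w=6)}
step 2: add edge 3-6 (w=10); MST = {0-3(w=6) 3-6(w=10)}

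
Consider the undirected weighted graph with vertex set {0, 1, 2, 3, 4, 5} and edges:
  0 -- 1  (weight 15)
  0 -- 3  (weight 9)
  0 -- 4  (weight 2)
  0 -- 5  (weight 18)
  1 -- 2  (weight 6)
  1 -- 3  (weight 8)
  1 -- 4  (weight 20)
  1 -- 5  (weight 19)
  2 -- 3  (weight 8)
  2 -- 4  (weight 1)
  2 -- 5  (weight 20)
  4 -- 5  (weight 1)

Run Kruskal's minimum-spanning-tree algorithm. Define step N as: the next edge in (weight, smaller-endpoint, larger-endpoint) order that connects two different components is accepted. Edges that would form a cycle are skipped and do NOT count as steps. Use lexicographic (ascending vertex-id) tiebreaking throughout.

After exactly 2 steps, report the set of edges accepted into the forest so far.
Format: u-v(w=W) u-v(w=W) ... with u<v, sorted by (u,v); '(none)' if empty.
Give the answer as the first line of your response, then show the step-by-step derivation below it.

2-4(w=1) 4-5(w=1)

step 1: add edge 2-4 (w=1); MST = {2-4(w=1)}
step 2: add edge 4-5 (w=1); MST = {2-4(w=1) 4-5(w=1)}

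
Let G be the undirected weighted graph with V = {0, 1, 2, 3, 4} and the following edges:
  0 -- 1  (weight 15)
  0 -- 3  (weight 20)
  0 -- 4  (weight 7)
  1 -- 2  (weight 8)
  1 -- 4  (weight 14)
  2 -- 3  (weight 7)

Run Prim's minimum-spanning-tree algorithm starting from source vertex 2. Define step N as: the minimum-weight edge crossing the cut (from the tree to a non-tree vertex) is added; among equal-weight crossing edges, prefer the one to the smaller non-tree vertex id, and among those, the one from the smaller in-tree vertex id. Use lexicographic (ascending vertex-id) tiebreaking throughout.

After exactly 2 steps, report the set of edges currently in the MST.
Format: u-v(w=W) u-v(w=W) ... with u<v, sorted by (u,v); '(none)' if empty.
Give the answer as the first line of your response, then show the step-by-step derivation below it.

1-2(w=8) 2-3(w=7)

step 1: add edge 2-3 (w=7); MST = {2-3(w=7)}
step 2: add edge 1-2 (w=8); MST = {1-2(w=8) 2-3(w=7)}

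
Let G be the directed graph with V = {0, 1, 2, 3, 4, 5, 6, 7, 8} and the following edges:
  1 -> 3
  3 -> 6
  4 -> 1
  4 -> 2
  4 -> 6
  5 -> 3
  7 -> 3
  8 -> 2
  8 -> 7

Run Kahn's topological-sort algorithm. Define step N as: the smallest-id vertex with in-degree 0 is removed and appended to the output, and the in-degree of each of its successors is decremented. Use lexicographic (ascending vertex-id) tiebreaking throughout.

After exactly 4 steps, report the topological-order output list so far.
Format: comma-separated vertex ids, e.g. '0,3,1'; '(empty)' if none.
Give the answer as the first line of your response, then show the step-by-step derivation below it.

0,4,1,5

step 1: output 0; order=[0]; indeg=(0,1,2,3,0,0,2,1,0)
step 2: output 4; order=[0,4]; indeg=(0,0,1,3,0,0,1,1,0)
step 3: output 1; order=[0,4,1]; indeg=(0,0,1,2,0,0,1,1,0)
step 4: output 5; order=[0,4,1,5]; indeg=(0,0,1,1,0,0,1,1,0)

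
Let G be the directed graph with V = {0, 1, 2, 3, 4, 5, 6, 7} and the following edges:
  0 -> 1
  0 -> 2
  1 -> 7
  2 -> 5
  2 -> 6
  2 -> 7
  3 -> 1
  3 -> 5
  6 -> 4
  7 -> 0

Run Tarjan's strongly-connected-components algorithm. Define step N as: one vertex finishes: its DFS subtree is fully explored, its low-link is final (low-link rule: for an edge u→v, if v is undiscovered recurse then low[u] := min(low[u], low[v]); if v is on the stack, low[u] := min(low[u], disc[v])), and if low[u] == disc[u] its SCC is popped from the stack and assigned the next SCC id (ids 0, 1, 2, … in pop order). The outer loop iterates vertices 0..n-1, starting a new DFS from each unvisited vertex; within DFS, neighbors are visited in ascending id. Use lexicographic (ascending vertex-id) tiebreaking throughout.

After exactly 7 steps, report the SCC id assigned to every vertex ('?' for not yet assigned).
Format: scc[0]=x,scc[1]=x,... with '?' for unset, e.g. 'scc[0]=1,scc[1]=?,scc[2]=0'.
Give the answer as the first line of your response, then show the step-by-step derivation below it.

scc[0]=3,scc[1]=3,scc[2]=3,scc[3]=?,scc[4]=1,scc[5]=0,scc[6]=2,scc[7]=3

step 1: low=(low[0]=0,low[1]=1,low[2]=?,low[3]=?,low[4]=?,low[5]=?,low[6]=?,low[7]=0); scc=(scc[0]=?,scc[1]=?,scc[2]=?,scc[3]=?,scc[4]=?,scc[5]=?,scc[6]=?,scc[7]=?)
step 2: low=(low[0]=0,low[1]=0,low[2]=?,low[3]=?,low[4]=?,low[5]=?,low[6]=?,low[7]=0); scc=(scc[0]=?,scc[1]=?,scc[2]=?,scc[3]=?,scc[4]=?,scc[5]=?,scc[6]=?,scc[7]=?)
step 3: low=(low[0]=0,low[1]=0,low[2]=3,low[3]=?,low[4]=?,low[5]=4,low[6]=?,low[7]=0); scc=(scc[0]=?,scc[1]=?,scc[2]=?,scc[3]=?,scc[4]=?,scc[5]=0,scc[6]=?,scc[7]=?)
step 4: low=(low[0]=0,low[1]=0,low[2]=3,low[3]=?,low[4]=6,low[5]=4,low[6]=5,low[7]=0); scc=(scc[0]=?,scc[1]=?,scc[2]=?,scc[3]=?,scc[4]=1,scc[5]=0,scc[6]=?,scc[7]=?)
step 5: low=(low[0]=0,low[1]=0,low[2]=3,low[3]=?,low[4]=6,low[5]=4,low[6]=5,low[7]=0); scc=(scc[0]=?,scc[1]=?,scc[2]=?,scc[3]=?,scc[4]=1,scc[5]=0,scc[6]=2,scc[7]=?)
step 6: low=(low[0]=0,low[1]=0,low[2]=2,low[3]=?,low[4]=6,low[5]=4,low[6]=5,low[7]=0); scc=(scc[0]=?,scc[1]=?,scc[2]=?,scc[3]=?,scc[4]=1,scc[5]=0,scc[6]=2,scc[7]=?)
step 7: low=(low[0]=0,low[1]=0,low[2]=2,low[3]=?,low[4]=6,low[5]=4,low[6]=5,low[7]=0); scc=(scc[0]=3,scc[1]=3,scc[2]=3,scc[3]=?,scc[4]=1,scc[5]=0,scc[6]=2,scc[7]=3)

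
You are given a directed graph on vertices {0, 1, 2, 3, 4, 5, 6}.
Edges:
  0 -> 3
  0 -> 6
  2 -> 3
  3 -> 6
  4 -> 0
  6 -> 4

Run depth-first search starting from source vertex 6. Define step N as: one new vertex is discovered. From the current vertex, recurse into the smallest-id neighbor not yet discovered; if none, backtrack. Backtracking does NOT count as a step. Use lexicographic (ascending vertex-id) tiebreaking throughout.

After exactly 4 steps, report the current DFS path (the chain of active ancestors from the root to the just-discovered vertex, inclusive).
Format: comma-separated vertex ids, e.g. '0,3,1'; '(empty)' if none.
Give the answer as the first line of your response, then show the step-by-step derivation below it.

6,4,0,3

step 1: discover 6; path=6; order=6
step 2: discover 4; path=6>4; order=6,4
step 3: discover 0; path=6>4>0; order=6,4,0
step 4: discover 3; path=6>4>0>3; order=6,4,0,3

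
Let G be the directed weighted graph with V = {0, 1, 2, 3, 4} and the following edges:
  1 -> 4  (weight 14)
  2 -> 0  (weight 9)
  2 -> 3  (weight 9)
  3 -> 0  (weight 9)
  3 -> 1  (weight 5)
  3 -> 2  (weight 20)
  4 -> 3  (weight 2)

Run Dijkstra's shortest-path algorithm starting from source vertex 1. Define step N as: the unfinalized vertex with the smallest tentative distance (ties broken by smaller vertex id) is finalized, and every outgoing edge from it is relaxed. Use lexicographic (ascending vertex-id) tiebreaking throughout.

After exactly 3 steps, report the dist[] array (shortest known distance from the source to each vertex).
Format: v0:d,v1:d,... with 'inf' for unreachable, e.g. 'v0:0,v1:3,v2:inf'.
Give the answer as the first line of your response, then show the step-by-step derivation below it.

v0:25,v1:0,v2:36,v3:16,v4:14

step 1: dist = v0:inf,v1:0,v2:inf,v3:inf,v4:14
step 2: dist = v0:inf,v1:0,v2:inf,v3:16,v4:14
step 3: dist = v0:25,v1:0,v2:36,v3:16,v4:14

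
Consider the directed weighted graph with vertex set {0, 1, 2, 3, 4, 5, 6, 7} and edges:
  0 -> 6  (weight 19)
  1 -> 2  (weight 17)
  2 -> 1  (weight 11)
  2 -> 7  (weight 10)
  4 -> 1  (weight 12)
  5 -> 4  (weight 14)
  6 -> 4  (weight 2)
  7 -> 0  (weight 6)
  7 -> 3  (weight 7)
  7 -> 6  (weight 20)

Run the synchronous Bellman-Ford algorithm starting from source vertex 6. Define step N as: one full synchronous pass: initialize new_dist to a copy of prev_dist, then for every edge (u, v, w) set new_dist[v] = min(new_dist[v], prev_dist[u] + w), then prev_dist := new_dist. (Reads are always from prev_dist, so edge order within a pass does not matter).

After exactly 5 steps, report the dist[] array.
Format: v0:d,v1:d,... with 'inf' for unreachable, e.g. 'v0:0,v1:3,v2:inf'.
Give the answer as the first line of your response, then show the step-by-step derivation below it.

v0:47,v1:14,v2:31,v3:48,v4:2,v5:inf,v6:0,v7:41

step 1: dist = v0:inf,v1:inf,v2:inf,v3:inf,v4:2,v5:inf,v6:0,v7:inf
step 2: dist = v0:inf,v1:14,v2:inf,v3:inf,v4:2,v5:inf,v6:0,v7:inf
step 3: dist = v0:inf,v1:14,v2:31,v3:inf,v4:2,v5:inf,v6:0,v7:inf
step 4: dist = v0:inf,v1:14,v2:31,v3:inf,v4:2,v5:inf,v6:0,v7:41
step 5: dist = v0:47,v1:14,v2:31,v3:48,v4:2,v5:inf,v6:0,v7:41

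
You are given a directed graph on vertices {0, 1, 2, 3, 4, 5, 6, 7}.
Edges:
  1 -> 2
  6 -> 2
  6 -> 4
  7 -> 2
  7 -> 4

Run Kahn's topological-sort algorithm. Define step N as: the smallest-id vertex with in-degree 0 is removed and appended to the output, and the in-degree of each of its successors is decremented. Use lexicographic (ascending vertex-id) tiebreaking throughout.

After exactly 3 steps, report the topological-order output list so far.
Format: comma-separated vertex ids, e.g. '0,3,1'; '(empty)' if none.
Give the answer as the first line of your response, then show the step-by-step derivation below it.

0,1,3

step 1: output 0; order=[0]; indeg=(0,0,3,0,2,0,0,0)
step 2: output 1; order=[0,1]; indeg=(0,0,2,0,2,0,0,0)
step 3: output 3; order=[0,1,3]; indeg=(0,0,2,0,2,0,0,0)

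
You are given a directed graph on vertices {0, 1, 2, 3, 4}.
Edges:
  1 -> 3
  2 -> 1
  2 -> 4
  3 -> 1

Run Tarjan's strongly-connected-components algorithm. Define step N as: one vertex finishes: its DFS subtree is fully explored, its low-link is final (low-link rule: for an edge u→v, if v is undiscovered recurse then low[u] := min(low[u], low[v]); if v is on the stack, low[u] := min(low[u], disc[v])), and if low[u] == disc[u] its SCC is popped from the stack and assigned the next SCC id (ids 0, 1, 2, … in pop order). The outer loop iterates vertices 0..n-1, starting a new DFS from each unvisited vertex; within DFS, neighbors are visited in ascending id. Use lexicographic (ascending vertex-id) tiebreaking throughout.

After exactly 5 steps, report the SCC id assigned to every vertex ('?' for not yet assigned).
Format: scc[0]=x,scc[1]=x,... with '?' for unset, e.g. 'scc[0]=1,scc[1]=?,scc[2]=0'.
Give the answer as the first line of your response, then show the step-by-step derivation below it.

scc[0]=0,scc[1]=1,scc[2]=3,scc[3]=1,scc[4]=2

step 1: low=(low[0]=0,low[1]=?,low[2]=?,low[3]=?,low[4]=?); scc=(scc[0]=0,scc[1]=?,scc[2]=?,scc[3]=?,scc[4]=?)
step 2: low=(low[0]=0,low[1]=1,low[2]=?,low[3]=1,low[4]=?); scc=(scc[0]=0,scc[1]=?,scc[2]=?,scc[3]=?,scc[4]=?)
step 3: low=(low[0]=0,low[1]=1,low[2]=?,low[3]=1,low[4]=?); scc=(scc[0]=0,scc[1]=1,scc[2]=?,scc[3]=1,scc[4]=?)
step 4: low=(low[0]=0,low[1]=1,low[2]=3,low[3]=1,low[4]=4); scc=(scc[0]=0,scc[1]=1,scc[2]=?,scc[3]=1,scc[4]=2)
step 5: low=(low[0]=0,low[1]=1,low[2]=3,low[3]=1,low[4]=4); scc=(scc[0]=0,scc[1]=1,scc[2]=3,scc[3]=1,scc[4]=2)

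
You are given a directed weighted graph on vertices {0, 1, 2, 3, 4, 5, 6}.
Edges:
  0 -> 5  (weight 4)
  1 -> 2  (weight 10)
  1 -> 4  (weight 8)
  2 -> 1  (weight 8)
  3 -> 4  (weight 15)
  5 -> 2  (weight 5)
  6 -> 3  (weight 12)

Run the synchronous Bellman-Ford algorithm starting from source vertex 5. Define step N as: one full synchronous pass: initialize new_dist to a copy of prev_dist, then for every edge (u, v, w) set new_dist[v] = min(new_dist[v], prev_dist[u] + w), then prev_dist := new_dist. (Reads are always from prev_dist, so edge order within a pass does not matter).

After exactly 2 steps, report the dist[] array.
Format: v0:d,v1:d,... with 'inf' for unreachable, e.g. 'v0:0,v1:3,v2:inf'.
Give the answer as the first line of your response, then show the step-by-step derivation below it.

v0:inf,v1:13,v2:5,v3:inf,v4:inf,v5:0,v6:inf

step 1: dist = v0:inf,v1:inf,v2:5,v3:inf,v4:inf,v5:0,v6:inf
step 2: dist = v0:inf,v1:13,v2:5,v3:inf,v4:inf,v5:0,v6:inf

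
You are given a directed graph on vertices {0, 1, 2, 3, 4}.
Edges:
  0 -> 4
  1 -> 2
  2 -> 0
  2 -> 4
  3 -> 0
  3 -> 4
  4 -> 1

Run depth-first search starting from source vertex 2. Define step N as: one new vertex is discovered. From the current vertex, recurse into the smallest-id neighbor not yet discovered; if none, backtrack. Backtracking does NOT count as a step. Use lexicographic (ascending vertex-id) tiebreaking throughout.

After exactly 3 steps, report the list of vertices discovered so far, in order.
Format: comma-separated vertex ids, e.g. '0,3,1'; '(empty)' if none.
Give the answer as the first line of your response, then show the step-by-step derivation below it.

2,0,4

step 1: discover 2; path=2; order=2
step 2: discover 0; path=2>0; order=2,0
step 3: discover 4; path=2>0>4; order=2,0,4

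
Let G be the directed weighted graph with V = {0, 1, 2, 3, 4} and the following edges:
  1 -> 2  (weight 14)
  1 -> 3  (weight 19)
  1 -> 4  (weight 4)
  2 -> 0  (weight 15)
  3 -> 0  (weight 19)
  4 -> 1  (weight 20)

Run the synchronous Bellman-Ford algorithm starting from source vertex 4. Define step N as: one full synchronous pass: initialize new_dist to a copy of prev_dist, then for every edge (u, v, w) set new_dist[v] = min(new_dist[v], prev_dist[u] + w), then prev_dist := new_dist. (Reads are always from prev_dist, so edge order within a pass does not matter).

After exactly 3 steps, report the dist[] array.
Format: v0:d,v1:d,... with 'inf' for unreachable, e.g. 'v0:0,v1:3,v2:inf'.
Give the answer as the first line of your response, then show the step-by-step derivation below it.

v0:49,v1:20,v2:34,v3:39,v4:0

step 1: dist = v0:inf,v1:20,v2:inf,v3:inf,v4:0
step 2: dist = v0:inf,v1:20,v2:34,v3:39,v4:0
step 3: dist = v0:49,v1:20,v2:34,v3:39,v4:0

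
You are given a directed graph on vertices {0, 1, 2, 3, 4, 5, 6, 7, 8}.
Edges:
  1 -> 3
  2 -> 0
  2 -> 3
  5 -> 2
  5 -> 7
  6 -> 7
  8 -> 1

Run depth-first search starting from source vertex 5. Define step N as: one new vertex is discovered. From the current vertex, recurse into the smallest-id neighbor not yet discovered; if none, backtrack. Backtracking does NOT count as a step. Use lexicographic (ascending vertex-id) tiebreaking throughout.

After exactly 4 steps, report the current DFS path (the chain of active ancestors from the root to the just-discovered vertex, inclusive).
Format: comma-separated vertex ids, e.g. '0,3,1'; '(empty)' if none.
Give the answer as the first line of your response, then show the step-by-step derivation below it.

5,2,3

step 1: discover 5; path=5; order=5
step 2: discover 2; path=5>2; order=5,2
step 3: discover 0; path=5>2>0; order=5,2,0
step 4: discover 3; path=5>2>3; order=5,2,0,3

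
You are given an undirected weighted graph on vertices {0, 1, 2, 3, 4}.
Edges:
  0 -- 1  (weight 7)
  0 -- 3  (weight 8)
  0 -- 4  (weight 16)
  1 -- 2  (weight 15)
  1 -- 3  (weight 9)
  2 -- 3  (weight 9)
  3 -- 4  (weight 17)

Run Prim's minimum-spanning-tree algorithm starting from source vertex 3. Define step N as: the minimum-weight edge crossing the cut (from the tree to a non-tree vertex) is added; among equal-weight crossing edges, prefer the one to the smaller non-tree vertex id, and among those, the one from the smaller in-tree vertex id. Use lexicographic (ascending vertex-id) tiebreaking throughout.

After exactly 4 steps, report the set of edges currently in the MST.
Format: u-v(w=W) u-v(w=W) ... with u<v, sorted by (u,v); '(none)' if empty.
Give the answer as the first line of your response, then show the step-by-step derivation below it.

0-1(w=7) 0-3(w=8) 0-4(w=16) 2-3(w=9)

step 1: add edge 0-3 (w=8); MST = {0-3(w=8)}
step 2: add edge 0-1 (w=7); MST = {0-1(w=7) 0-3(w=8)}
step 3: add edge 2-3 (w=9); MST = {0-1(w=7) 0-3(w=8) 2-3(w=9)}
step 4: add edge 0-4 (w=16); MST = {0-1(w=7) 0-3(w=8) 0-4(w=16) 2-3(w=9)}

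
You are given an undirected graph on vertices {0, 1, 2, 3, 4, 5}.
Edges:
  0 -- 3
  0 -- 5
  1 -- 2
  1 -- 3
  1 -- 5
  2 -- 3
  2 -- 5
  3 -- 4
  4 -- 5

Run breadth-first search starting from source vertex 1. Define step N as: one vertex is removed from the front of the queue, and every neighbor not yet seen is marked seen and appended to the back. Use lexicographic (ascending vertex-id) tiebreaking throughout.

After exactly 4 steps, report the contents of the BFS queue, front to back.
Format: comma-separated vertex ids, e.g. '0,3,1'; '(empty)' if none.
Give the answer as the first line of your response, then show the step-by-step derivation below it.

0,4

step 1: dequeue 1; queue=[2,3,5]; order=1
step 2: dequeue 2; queue=[3,5]; order=1,2
step 3: dequeue 3; queue=[5,0,4]; order=1,2,3
step 4: dequeue 5; queue=[0,4]; order=1,2,3,5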